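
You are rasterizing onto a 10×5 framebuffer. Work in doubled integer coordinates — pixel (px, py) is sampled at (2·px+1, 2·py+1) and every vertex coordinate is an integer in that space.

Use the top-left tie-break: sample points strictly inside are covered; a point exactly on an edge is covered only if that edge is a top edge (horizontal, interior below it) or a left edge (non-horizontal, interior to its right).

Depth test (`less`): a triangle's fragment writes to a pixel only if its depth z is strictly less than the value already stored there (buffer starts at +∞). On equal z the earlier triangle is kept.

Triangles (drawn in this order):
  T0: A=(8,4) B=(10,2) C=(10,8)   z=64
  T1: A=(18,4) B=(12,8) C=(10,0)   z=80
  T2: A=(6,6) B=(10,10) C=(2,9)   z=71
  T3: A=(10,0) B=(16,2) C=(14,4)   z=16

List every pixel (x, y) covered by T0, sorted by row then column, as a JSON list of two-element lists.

T0:
  2·area = 12
  edge (8, 4)→(10, 2): d=(2,-2) top-left  bias=+0
  edge (10, 2)→(10, 8): d=(0,6) right/bottom  bias=-1
  edge (10, 8)→(8, 4): d=(-2,-4) top-left  bias=+0
    (5,0)@(11, 1): e=[0,-6,18] → ·  [on edge]
    (4,1)@(9, 3): e=[0,6,6] → #  [on edge]
    (5,1)@(11, 3): e=[4,-6,14] → ·
    (3,2)@(7, 5): e=[0,18,-6] → ·  [on edge]
    (4,2)@(9, 5): e=[4,6,2] → #
    (5,2)@(11, 5): e=[8,-6,10] → ·
    (2,3)@(5, 7): e=[0,30,-18] → ·  [on edge]
    (4,3)@(9, 7): e=[8,6,-2] → ·
    (1,4)@(3, 9): e=[0,42,-30] → ·  [on edge]
  covered (2 px):
    · · · · · · · · · ·
    · · · · # · · · · ·
    · · · · # · · · · ·
    · · · · · · · · · ·
    · · · · · · · · · ·
T1:
  2·area = 56
  edge (18, 4)→(12, 8): d=(-6,4) right/bottom  bias=-1
  edge (12, 8)→(10, 0): d=(-2,-8) top-left  bias=+0
  edge (10, 0)→(18, 4): d=(8,4) right/bottom  bias=-1
    (5,0)@(11, 1): e=[46,6,4] → #
    (6,0)@(13, 1): e=[38,22,-4] → ·
    (5,1)@(11, 3): e=[34,2,20] → #
    (6,1)@(13, 3): e=[26,18,12] → #
    (7,1)@(15, 3): e=[18,34,4] → #
    (8,1)@(17, 3): e=[10,50,-4] → ·
    (5,2)@(11, 5): e=[22,-2,36] → ·
    (6,2)@(13, 5): e=[14,14,28] → #
    (8,2)@(17, 5): e=[-2,46,12] → ·
    (6,3)@(13, 7): e=[2,10,44] → #
    (7,3)@(15, 7): e=[-6,26,36] → ·
    (6,4)@(13, 9): e=[-10,6,60] → ·
  covered (7 px):
    · · · · · # · · · ·
    · · · · · # # # · ·
    · · · · · · # # · ·
    · · · · · · # · · ·
    · · · · · · · · · ·
T2:
  2·area = 28
  edge (6, 6)→(10, 10): d=(4,4) right/bottom  bias=-1
  edge (10, 10)→(2, 9): d=(-8,-1) top-left  bias=+0
  edge (2, 9)→(6, 6): d=(4,-3) top-left  bias=+0
    (0,0)@(1, 1): e=[0,63,-35] → ·  [on edge]
    (1,1)@(3, 3): e=[0,49,-21] → ·  [on edge]
    (2,2)@(5, 5): e=[0,35,-7] → ·  [on edge]
    (2,3)@(5, 7): e=[8,19,1] → #
    (3,3)@(7, 7): e=[0,21,7] → ·  [on edge]
    (1,4)@(3, 9): e=[24,1,3] → #
    (3,4)@(7, 9): e=[8,5,15] → #
    (4,4)@(9, 9): e=[0,7,21] → ·  [on edge]
  covered (4 px):
    · · · · · · · · · ·
    · · · · · · · · · ·
    · · · · · · · · · ·
    · · # · · · · · · ·
    · # # # · · · · · ·
T3:
  2·area = 16
  edge (10, 0)→(16, 2): d=(6,2) right/bottom  bias=-1
  edge (16, 2)→(14, 4): d=(-2,2) right/bottom  bias=-1
  edge (14, 4)→(10, 0): d=(-4,-4) top-left  bias=+0
    (5,0)@(11, 1): e=[4,12,0] → #  [on edge]
    (6,0)@(13, 1): e=[0,8,8] → ·  [on edge]
    (8,0)@(17, 1): e=[-8,0,24] → ·  [on edge]
    (5,1)@(11, 3): e=[16,8,-8] → ·
    (6,1)@(13, 3): e=[12,4,0] → #  [on edge]
    (7,1)@(15, 3): e=[8,0,8] → ·  [on edge]
    (9,1)@(19, 3): e=[0,-8,24] → ·  [on edge]
    (6,2)@(13, 5): e=[24,0,-8] → ·  [on edge]
    (7,2)@(15, 5): e=[20,-4,0] → ·  [on edge]
    (5,3)@(11, 7): e=[40,0,-24] → ·  [on edge]
    (8,3)@(17, 7): e=[28,-12,0] → ·  [on edge]
    (4,4)@(9, 9): e=[56,0,-40] → ·  [on edge]
    (9,4)@(19, 9): e=[36,-20,0] → ·  [on edge]
  covered (2 px):
    · · · · · # · · · ·
    · · · · · · # · · ·
    · · · · · · · · · ·
    · · · · · · · · · ·
    · · · · · · · · · ·

Answer: [[4,1],[4,2]]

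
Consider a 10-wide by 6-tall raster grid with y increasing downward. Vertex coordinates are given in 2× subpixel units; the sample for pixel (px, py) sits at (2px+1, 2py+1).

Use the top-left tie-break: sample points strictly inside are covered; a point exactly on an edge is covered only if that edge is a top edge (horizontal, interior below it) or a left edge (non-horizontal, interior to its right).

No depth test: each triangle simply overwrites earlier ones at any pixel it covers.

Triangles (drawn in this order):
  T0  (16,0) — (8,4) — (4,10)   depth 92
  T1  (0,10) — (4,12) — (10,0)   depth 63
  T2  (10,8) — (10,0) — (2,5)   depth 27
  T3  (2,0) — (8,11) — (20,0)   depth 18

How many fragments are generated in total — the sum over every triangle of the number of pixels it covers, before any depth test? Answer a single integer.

T0:
  2·area = 32  (B↔C swapped to make it positive)
  edge (16, 0)→(4, 10): d=(-12,10) right/bottom  bias=-1
  edge (4, 10)→(8, 4): d=(4,-6) top-left  bias=+0
  edge (8, 4)→(16, 0): d=(8,-4) top-left  bias=+0
    (5,1)@(11, 3): e=[14,14,4] → X
    (6,1)@(13, 3): e=[-6,26,12] → .
    (4,2)@(9, 5): e=[10,10,12] → X
    (5,2)@(11, 5): e=[-10,22,20] → .
    (3,3)@(7, 7): e=[6,6,20] → X
    (4,3)@(9, 7): e=[-14,18,28] → .
    (2,4)@(5, 9): e=[2,2,28] → X
    (3,4)@(7, 9): e=[-18,14,36] → .
    (2,5)@(5, 11): e=[-22,10,44] → .
  covered (4 px):
    . . . . . . . . . .
    . . . . . X . . . .
    . . . . X . . . . .
    . . . X . . . . . .
    . . X . . . . . . .
    . . . . . . . . . .
T1:
  2·area = 60  (B↔C swapped to make it positive)
  edge (0, 10)→(10, 0): d=(10,-10) top-left  bias=+0
  edge (10, 0)→(4, 12): d=(-6,12) right/bottom  bias=-1
  edge (4, 12)→(0, 10): d=(-4,-2) top-left  bias=+0
    (4,0)@(9, 1): e=[0,6,54] → X  [on edge]
    (5,0)@(11, 1): e=[20,-18,58] → .
    (3,1)@(7, 3): e=[0,18,42] → X  [on edge]
    (4,1)@(9, 3): e=[20,-6,46] → .
    (2,2)@(5, 5): e=[0,30,30] → X  [on edge]
    (4,2)@(9, 5): e=[40,-18,38] → .
    (1,3)@(3, 7): e=[0,42,18] → X  [on edge]
    (3,3)@(7, 7): e=[40,-6,26] → .
    (0,4)@(1, 9): e=[0,54,6] → X  [on edge]
    (3,4)@(7, 9): e=[60,-18,18] → .
    (0,5)@(1, 11): e=[20,42,-2] → .
    (1,5)@(3, 11): e=[40,18,2] → X
  covered (10 px):
    . . . . X . . . . .
    . . . X . . . . . .
    . . X X . . . . . .
    . X X . . . . . . .
    X X X . . . . . . .
    . X . . . . . . . .
T2:
  2·area = 64  (B↔C swapped to make it positive)
  edge (10, 8)→(2, 5): d=(-8,-3) top-left  bias=+0
  edge (2, 5)→(10, 0): d=(8,-5) top-left  bias=+0
  edge (10, 0)→(10, 8): d=(0,8) right/bottom  bias=-1
    (4,0)@(9, 1): e=[53,3,8] → X
    (5,0)@(11, 1): e=[59,13,-8] → .
    (3,1)@(7, 3): e=[31,9,24] → X
    (5,1)@(11, 3): e=[43,29,-8] → .
    (1,2)@(3, 5): e=[3,5,56] → X
    (2,2)@(5, 5): e=[9,15,40] → X
    (5,2)@(11, 5): e=[27,45,-8] → .
    (1,3)@(3, 7): e=[-13,21,56] → .
    (2,3)@(5, 7): e=[-7,31,40] → .
    (3,3)@(7, 7): e=[-1,41,24] → .
    (4,3)@(9, 7): e=[5,51,8] → X
    (5,3)@(11, 7): e=[11,61,-8] → .
  covered (8 px):
    . . . . X . . . . .
    . . . X X . . . . .
    . X X X X . . . . .
    . . . . X . . . . .
    . . . . . . . . . .
    . . . . . . . . . .
T3:
  2·area = 198  (B↔C swapped to make it positive)
  edge (2, 0)→(20, 0): d=(18,0) top-left  bias=+0
  edge (20, 0)→(8, 11): d=(-12,11) right/bottom  bias=-1
  edge (8, 11)→(2, 0): d=(-6,-11) top-left  bias=+0
    (1,0)@(3, 1): e=[18,175,5] → X
    (2,0)@(5, 1): e=[18,153,27] → X
    (3,0)@(7, 1): e=[18,131,49] → X
    (4,0)@(9, 1): e=[18,109,71] → X
    (5,0)@(11, 1): e=[18,87,93] → X
    (6,0)@(13, 1): e=[18,65,115] → X
    (7,0)@(15, 1): e=[18,43,137] → X
    (8,0)@(17, 1): e=[18,21,159] → X
    (9,0)@(19, 1): e=[18,-1,181] → .
    (1,1)@(3, 3): e=[54,151,-7] → .
    (2,1)@(5, 3): e=[54,129,15] → X
    (8,1)@(17, 3): e=[54,-3,147] → .
  covered (24 px):
    . X X X X X X X X .
    . . X X X X X X . .
    . . X X X X X . . .
    . . . X X X . . . .
    . . . X X . . . . .
    . . . . . . . . . .

Answer: 46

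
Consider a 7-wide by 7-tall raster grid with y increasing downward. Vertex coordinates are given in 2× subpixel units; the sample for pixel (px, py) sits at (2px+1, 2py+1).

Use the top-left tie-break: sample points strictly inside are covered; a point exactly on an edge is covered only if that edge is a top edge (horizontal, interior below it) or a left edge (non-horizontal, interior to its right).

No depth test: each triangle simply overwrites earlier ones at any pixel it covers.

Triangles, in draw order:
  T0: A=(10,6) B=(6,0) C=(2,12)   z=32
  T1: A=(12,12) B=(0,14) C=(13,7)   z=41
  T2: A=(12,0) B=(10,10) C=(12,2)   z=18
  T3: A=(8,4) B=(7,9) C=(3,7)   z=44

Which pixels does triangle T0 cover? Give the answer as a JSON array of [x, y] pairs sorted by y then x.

T0:
  2·area = 72  (B↔C swapped to make it positive)
  edge (10, 6)→(2, 12): d=(-8,6) right/bottom  bias=-1
  edge (2, 12)→(6, 0): d=(4,-12) top-left  bias=+0
  edge (6, 0)→(10, 6): d=(4,6) right/bottom  bias=-1
    (2,1)@(5, 3): e=[54,0,18] → █  [on edge]
    (3,1)@(7, 3): e=[42,24,6] → █
    (4,1)@(9, 3): e=[30,48,-6] → ·
    (2,2)@(5, 5): e=[38,8,26] → █
    (4,2)@(9, 5): e=[14,56,2] → █
    (5,2)@(11, 5): e=[2,80,-10] → ·
    (2,3)@(5, 7): e=[22,16,34] → █
    (4,3)@(9, 7): e=[-2,64,10] → ·
    (1,4)@(3, 9): e=[18,0,54] → █  [on edge]
    (3,4)@(7, 9): e=[-6,48,30] → ·
    (1,5)@(3, 11): e=[2,8,62] → █
    (2,5)@(5, 11): e=[-10,32,50] → ·
  covered (10 px):
    · · · · · · ·
    · · █ █ · · ·
    · · █ █ █ · ·
    · · █ █ · · ·
    · █ █ · · · ·
    · █ · · · · ·
    · · · · · · ·
T1:
  2·area = 58
  edge (12, 12)→(0, 14): d=(-12,2) right/bottom  bias=-1
  edge (0, 14)→(13, 7): d=(13,-7) top-left  bias=+0
  edge (13, 7)→(12, 12): d=(-1,5) right/bottom  bias=-1
    (6,3)@(13, 7): e=[58,0,0] → ·  [on edge]
    (5,4)@(11, 9): e=[38,12,8] → █
    (6,4)@(13, 9): e=[34,26,-2] → ·
    (3,5)@(7, 11): e=[22,10,26] → █
    (4,5)@(9, 11): e=[18,24,16] → █
    (6,5)@(13, 11): e=[10,52,-4] → ·
    (1,6)@(3, 13): e=[6,8,44] → █
    (2,6)@(5, 13): e=[2,22,34] → █
    (3,6)@(7, 13): e=[-2,36,24] → ·
    (4,6)@(9, 13): e=[-6,50,14] → ·
    (5,6)@(11, 13): e=[-10,64,4] → ·
  covered (6 px):
    · · · · · · ·
    · · · · · · ·
    · · · · · · ·
    · · · · · · ·
    · · · · · █ ·
    · · · █ █ █ ·
    · █ █ · · · ·
T2:
  2·area = 4  (B↔C swapped to make it positive)
  edge (12, 0)→(12, 2): d=(0,2) right/bottom  bias=-1
  edge (12, 2)→(10, 10): d=(-2,8) right/bottom  bias=-1
  edge (10, 10)→(12, 0): d=(2,-10) top-left  bias=+0
    (5,2)@(11, 5): e=[2,2,0] → █  [on edge]
    (6,2)@(13, 5): e=[-2,-14,20] → ·
    (5,3)@(11, 7): e=[2,-2,4] → ·
  covered (1 px):
    · · · · · · ·
    · · · · · · ·
    · · · · · █ ·
    · · · · · · ·
    · · · · · · ·
    · · · · · · ·
    · · · · · · ·
T3:
  2·area = 22
  edge (8, 4)→(7, 9): d=(-1,5) right/bottom  bias=-1
  edge (7, 9)→(3, 7): d=(-4,-2) top-left  bias=+0
  edge (3, 7)→(8, 4): d=(5,-3) top-left  bias=+0
    (6,0)@(13, 1): e=[-22,44,0] → ·  [on edge]
    (3,2)@(7, 5): e=[4,16,2] → █
    (4,2)@(9, 5): e=[-6,20,8] → ·
    (1,3)@(3, 7): e=[22,0,0] → █  [on edge]
    (2,3)@(5, 7): e=[12,4,6] → █
    (4,3)@(9, 7): e=[-8,12,18] → ·
    (1,4)@(3, 9): e=[20,-8,10] → ·
    (2,4)@(5, 9): e=[10,-4,16] → ·
    (3,4)@(7, 9): e=[0,0,22] → ·  [on edge]
    (5,5)@(11, 11): e=[-22,0,44] → ·  [on edge]
  covered (4 px):
    · · · · · · ·
    · · · · · · ·
    · · · █ · · ·
    · █ █ █ · · ·
    · · · · · · ·
    · · · · · · ·
    · · · · · · ·

Result: [[2,1],[3,1],[2,2],[3,2],[4,2],[2,3],[3,3],[1,4],[2,4],[1,5]]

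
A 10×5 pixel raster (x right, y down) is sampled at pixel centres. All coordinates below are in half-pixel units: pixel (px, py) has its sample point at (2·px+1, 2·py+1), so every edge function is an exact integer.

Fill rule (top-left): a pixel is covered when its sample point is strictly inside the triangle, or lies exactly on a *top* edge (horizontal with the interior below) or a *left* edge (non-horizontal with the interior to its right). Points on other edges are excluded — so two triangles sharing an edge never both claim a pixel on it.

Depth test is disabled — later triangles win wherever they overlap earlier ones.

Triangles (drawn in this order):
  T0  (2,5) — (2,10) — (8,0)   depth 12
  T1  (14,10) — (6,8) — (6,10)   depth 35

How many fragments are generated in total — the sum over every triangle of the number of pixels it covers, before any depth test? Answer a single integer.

T0:
  2·area = 30  (B↔C swapped to make it positive)
  edge (2, 5)→(8, 0): d=(6,-5) top-left  bias=+0
  edge (8, 0)→(2, 10): d=(-6,10) right/bottom  bias=-1
  edge (2, 10)→(2, 5): d=(0,-5) top-left  bias=+0
    (3,0)@(7, 1): e=[1,4,25] → █
    (4,0)@(9, 1): e=[11,-16,35] → ·
    (2,1)@(5, 3): e=[3,12,15] → █
    (3,1)@(7, 3): e=[13,-8,25] → ·
    (1,2)@(3, 5): e=[5,20,5] → █
    (2,2)@(5, 5): e=[15,0,15] → ·  [on edge]
    (1,3)@(3, 7): e=[17,8,5] → █
    (2,3)@(5, 7): e=[27,-12,15] → ·
    (1,4)@(3, 9): e=[29,-4,5] → ·
  covered (4 px):
    · · · █ · · · · · ·
    · · █ · · · · · · ·
    · █ · · · · · · · ·
    · █ · · · · · · · ·
    · · · · · · · · · ·
T1:
  2·area = 16  (B↔C swapped to make it positive)
  edge (14, 10)→(6, 10): d=(-8,0) right/bottom  bias=-1
  edge (6, 10)→(6, 8): d=(0,-2) top-left  bias=+0
  edge (6, 8)→(14, 10): d=(8,2) right/bottom  bias=-1
    (3,4)@(7, 9): e=[8,2,6] → █
    (4,4)@(9, 9): e=[8,6,2] → █
    (5,4)@(11, 9): e=[8,10,-2] → ·
  covered (2 px):
    · · · · · · · · · ·
    · · · · · · · · · ·
    · · · · · · · · · ·
    · · · · · · · · · ·
    · · · █ █ · · · · ·

Answer: 6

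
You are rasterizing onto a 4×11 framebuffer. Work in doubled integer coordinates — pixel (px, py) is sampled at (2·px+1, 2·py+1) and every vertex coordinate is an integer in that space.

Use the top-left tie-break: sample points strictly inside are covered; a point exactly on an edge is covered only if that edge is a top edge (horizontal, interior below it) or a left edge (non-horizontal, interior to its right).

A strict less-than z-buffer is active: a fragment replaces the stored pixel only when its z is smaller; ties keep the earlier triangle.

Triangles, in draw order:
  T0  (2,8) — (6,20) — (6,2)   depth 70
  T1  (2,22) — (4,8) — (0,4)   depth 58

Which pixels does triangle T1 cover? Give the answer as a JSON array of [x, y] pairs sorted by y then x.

T0:
  2·area = 72  (B↔C swapped to make it positive)
  edge (2, 8)→(6, 2): d=(4,-6) top-left  bias=+0
  edge (6, 2)→(6, 20): d=(0,18) right/bottom  bias=-1
  edge (6, 20)→(2, 8): d=(-4,-12) top-left  bias=+0
    (0,2)@(1, 5): e=[-18,90,0] → .  [on edge]
    (2,2)@(5, 5): e=[6,18,48] → X
    (3,2)@(7, 5): e=[18,-18,72] → .
    (1,3)@(3, 7): e=[2,54,16] → X
    (3,3)@(7, 7): e=[26,-18,64] → .
    (1,4)@(3, 9): e=[10,54,8] → X
    (3,4)@(7, 9): e=[34,-18,56] → .
    (1,5)@(3, 11): e=[18,54,0] → X  [on edge]
    (3,5)@(7, 11): e=[42,-18,48] → .
    (1,6)@(3, 13): e=[26,54,-8] → .
    (2,6)@(5, 13): e=[38,18,16] → X
    (3,6)@(7, 13): e=[50,-18,40] → .
    (2,8)@(5, 17): e=[54,18,0] → X  [on edge]
  covered (10 px):
    . . . .
    . . . .
    . . X .
    . X X .
    . X X .
    . X X .
    . . X .
    . . X .
    . . X .
    . . . .
    . . . .
T1:
  2·area = 64  (B↔C swapped to make it positive)
  edge (2, 22)→(0, 4): d=(-2,-18) top-left  bias=+0
  edge (0, 4)→(4, 8): d=(4,4) right/bottom  bias=-1
  edge (4, 8)→(2, 22): d=(-2,14) right/bottom  bias=-1
    (2,0)@(5, 1): e=[96,-32,0] → .  [on edge]
    (0,2)@(1, 5): e=[16,0,48] → .  [on edge]
    (0,3)@(1, 7): e=[12,8,44] → X
    (1,3)@(3, 7): e=[48,0,16] → .  [on edge]
    (0,4)@(1, 9): e=[8,16,40] → X
    (1,4)@(3, 9): e=[44,8,12] → X
    (2,4)@(5, 9): e=[80,0,-16] → .  [on edge]
    (0,5)@(1, 11): e=[4,24,36] → X
    (2,5)@(5, 11): e=[76,8,-20] → .
    (3,5)@(7, 11): e=[112,0,-48] → .  [on edge]
    (0,6)@(1, 13): e=[0,32,32] → X  [on edge]
    (2,6)@(5, 13): e=[72,16,-24] → .
    (1,7)@(3, 15): e=[32,32,0] → .  [on edge]
  covered (7 px):
    . . . .
    . . . .
    . . . .
    X . . .
    X X . .
    X X . .
    X X . .
    . . . .
    . . . .
    . . . .
    . . . .

Result: [[0,3],[0,4],[1,4],[0,5],[1,5],[0,6],[1,6]]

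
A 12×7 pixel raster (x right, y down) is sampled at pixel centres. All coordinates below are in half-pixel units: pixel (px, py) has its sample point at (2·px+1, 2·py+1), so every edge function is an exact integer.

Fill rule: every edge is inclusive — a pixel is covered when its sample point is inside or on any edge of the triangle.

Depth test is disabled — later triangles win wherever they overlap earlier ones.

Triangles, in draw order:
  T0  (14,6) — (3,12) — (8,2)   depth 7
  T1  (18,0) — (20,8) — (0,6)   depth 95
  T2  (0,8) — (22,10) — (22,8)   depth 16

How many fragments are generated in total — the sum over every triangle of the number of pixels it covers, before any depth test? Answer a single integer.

T0:
  2·area = 80
  edge (14, 6)→(3, 12): d=(-11,6) inclusive
  edge (3, 12)→(8, 2): d=(5,-10) inclusive
  edge (8, 2)→(14, 6): d=(6,4) inclusive
    (4,1)@(9, 3): e=[63,15,2] → █
    (5,1)@(11, 3): e=[51,35,-6] → ·
    (3,2)@(7, 5): e=[53,5,22] → █
    (5,2)@(11, 5): e=[29,45,6] → █
    (6,2)@(13, 5): e=[17,65,-2] → ·
    (3,3)@(7, 7): e=[31,15,34] → █
    (6,3)@(13, 7): e=[-5,75,10] → ·
    (2,4)@(5, 9): e=[21,5,54] → █
    (4,4)@(9, 9): e=[-3,45,38] → ·
    (5,4)@(11, 9): e=[-15,65,30] → ·
    (2,5)@(5, 11): e=[-1,15,66] → ·
    (3,5)@(7, 11): e=[-13,35,58] → ·
  covered (9 px):
    · · · · · · · · · · · ·
    · · · · █ · · · · · · ·
    · · · █ █ █ · · · · · ·
    · · · █ █ █ · · · · · ·
    · · █ █ · · · · · · · ·
    · · · · · · · · · · · ·
    · · · · · · · · · · · ·
T1:
  2·area = 156
  edge (18, 0)→(20, 8): d=(2,8) inclusive
  edge (20, 8)→(0, 6): d=(-20,-2) inclusive
  edge (0, 6)→(18, 0): d=(18,-6) inclusive
    (7,0)@(15, 1): e=[26,130,0] → █  [on edge]
    (8,0)@(17, 1): e=[10,134,12] → █
    (9,0)@(19, 1): e=[-6,138,24] → ·
    (4,1)@(9, 3): e=[78,78,0] → █  [on edge]
    (5,1)@(11, 3): e=[62,82,12] → █
    (6,1)@(13, 3): e=[46,86,24] → █
    (9,1)@(19, 3): e=[-2,98,60] → ·
    (1,2)@(3, 5): e=[130,26,0] → █  [on edge]
    (2,2)@(5, 5): e=[114,30,12] → █
    (3,2)@(7, 5): e=[98,34,24] → █
    (9,2)@(19, 5): e=[2,58,96] → █
    (10,2)@(21, 5): e=[-14,62,108] → ·
  covered (21 px):
    · · · · · · · █ █ · · ·
    · · · · █ █ █ █ █ · · ·
    · █ █ █ █ █ █ █ █ █ · ·
    · · · · · █ █ █ █ █ · ·
    · · · · · · · · · · · ·
    · · · · · · · · · · · ·
    · · · · · · · · · · · ·
T2:
  2·area = 44  (B↔C swapped to make it positive)
  edge (0, 8)→(22, 8): d=(22,0) inclusive
  edge (22, 8)→(22, 10): d=(0,2) inclusive
  edge (22, 10)→(0, 8): d=(-22,-2) inclusive
    (5,4)@(11, 9): e=[22,22,0] → █  [on edge]
    (6,4)@(13, 9): e=[22,18,4] → █
    (7,4)@(15, 9): e=[22,14,8] → █
    (8,4)@(17, 9): e=[22,10,12] → █
    (9,4)@(19, 9): e=[22,6,16] → █
    (10,4)@(21, 9): e=[22,2,20] → █
    (11,4)@(23, 9): e=[22,-2,24] → ·
    (5,5)@(11, 11): e=[66,22,-44] → ·
    (6,5)@(13, 11): e=[66,18,-40] → ·
    (7,5)@(15, 11): e=[66,14,-36] → ·
    (8,5)@(17, 11): e=[66,10,-32] → ·
    (9,5)@(19, 11): e=[66,6,-28] → ·
  covered (6 px):
    · · · · · · · · · · · ·
    · · · · · · · · · · · ·
    · · · · · · · · · · · ·
    · · · · · · · · · · · ·
    · · · · · █ █ █ █ █ █ ·
    · · · · · · · · · · · ·
    · · · · · · · · · · · ·

Final: 36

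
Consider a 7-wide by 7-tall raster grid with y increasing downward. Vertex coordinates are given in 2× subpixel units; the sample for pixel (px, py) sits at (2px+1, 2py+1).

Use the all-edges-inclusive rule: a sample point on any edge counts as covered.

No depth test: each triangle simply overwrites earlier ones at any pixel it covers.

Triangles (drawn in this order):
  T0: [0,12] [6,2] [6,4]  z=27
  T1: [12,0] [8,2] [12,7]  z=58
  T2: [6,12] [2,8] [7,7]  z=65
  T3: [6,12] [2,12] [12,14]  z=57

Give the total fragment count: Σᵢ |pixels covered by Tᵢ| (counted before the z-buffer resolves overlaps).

T0:
  2·area = 12
  edge (0, 12)→(6, 2): d=(6,-10) inclusive
  edge (6, 2)→(6, 4): d=(0,2) inclusive
  edge (6, 4)→(0, 12): d=(-6,8) inclusive
    (2,2)@(5, 5): e=[8,2,2] → X
    (3,2)@(7, 5): e=[28,-2,-14] → .
    (1,3)@(3, 7): e=[0,6,6] → X  [on edge]
    (2,3)@(5, 7): e=[20,2,-10] → .
    (1,4)@(3, 9): e=[12,6,-6] → .
  covered (2 px):
    . . . . . . .
    . . . . . . .
    . . X . . . .
    . X . . . . .
    . . . . . . .
    . . . . . . .
    . . . . . . .
T1:
  2·area = 28  (B↔C swapped to make it positive)
  edge (12, 0)→(12, 7): d=(0,7) inclusive
  edge (12, 7)→(8, 2): d=(-4,-5) inclusive
  edge (8, 2)→(12, 0): d=(4,-2) inclusive
    (5,0)@(11, 1): e=[7,19,2] → X
    (6,0)@(13, 1): e=[-7,29,6] → .
    (4,1)@(9, 3): e=[21,1,6] → X
    (6,1)@(13, 3): e=[-7,21,14] → .
    (4,2)@(9, 5): e=[21,-7,14] → .
    (5,2)@(11, 5): e=[7,3,18] → X
    (6,2)@(13, 5): e=[-7,13,22] → .
    (5,3)@(11, 7): e=[7,-5,26] → .
  covered (4 px):
    . . . . . X .
    . . . . X X .
    . . . . . X .
    . . . . . . .
    . . . . . . .
    . . . . . . .
    . . . . . . .
T2:
  2·area = 24
  edge (6, 12)→(2, 8): d=(-4,-4) inclusive
  edge (2, 8)→(7, 7): d=(5,-1) inclusive
  edge (7, 7)→(6, 12): d=(-1,5) inclusive
    (0,3)@(1, 7): e=[0,-6,30] → .  [on edge]
    (3,3)@(7, 7): e=[24,0,0] → X  [on edge]
    (4,3)@(9, 7): e=[32,2,-10] → .
    (1,4)@(3, 9): e=[0,6,18] → X  [on edge]
    (2,4)@(5, 9): e=[8,8,8] → X
    (3,4)@(7, 9): e=[16,10,-2] → .
    (1,5)@(3, 11): e=[-8,16,16] → .
    (2,5)@(5, 11): e=[0,18,6] → X  [on edge]
    (3,5)@(7, 11): e=[8,20,-4] → .
    (2,6)@(5, 13): e=[-8,28,4] → .
    (3,6)@(7, 13): e=[0,30,-6] → .  [on edge]
  covered (4 px):
    . . . . . . .
    . . . . . . .
    . . . . . . .
    . . . X . . .
    . X X . . . .
    . . X . . . .
    . . . . . . .
T3:
  2·area = 8  (B↔C swapped to make it positive)
  edge (6, 12)→(12, 14): d=(6,2) inclusive
  edge (12, 14)→(2, 12): d=(-10,-2) inclusive
  edge (2, 12)→(6, 12): d=(4,0) inclusive
    (1,5)@(3, 11): e=[0,12,-4] → .  [on edge]
    (3,6)@(7, 13): e=[4,0,4] → X  [on edge]
    (4,6)@(9, 13): e=[0,4,4] → X  [on edge]
    (5,6)@(11, 13): e=[-4,8,4] → .
  covered (2 px):
    . . . . . . .
    . . . . . . .
    . . . . . . .
    . . . . . . .
    . . . . . . .
    . . . . . . .
    . . . X X . .

Result: 12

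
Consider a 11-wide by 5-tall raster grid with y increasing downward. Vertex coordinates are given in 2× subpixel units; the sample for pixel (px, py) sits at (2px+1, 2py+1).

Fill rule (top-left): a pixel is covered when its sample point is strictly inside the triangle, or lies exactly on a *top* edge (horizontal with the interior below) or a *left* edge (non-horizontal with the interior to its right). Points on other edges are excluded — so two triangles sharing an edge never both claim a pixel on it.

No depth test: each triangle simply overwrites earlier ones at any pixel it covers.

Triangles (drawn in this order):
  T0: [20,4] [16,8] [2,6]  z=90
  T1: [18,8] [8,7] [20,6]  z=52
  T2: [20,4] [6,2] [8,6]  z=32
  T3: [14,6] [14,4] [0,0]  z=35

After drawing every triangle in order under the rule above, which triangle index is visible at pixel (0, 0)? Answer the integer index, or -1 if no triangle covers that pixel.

T0:
  2·area = 64
  edge (20, 4)→(16, 8): d=(-4,4) right/bottom  bias=-1
  edge (16, 8)→(2, 6): d=(-14,-2) top-left  bias=+0
  edge (2, 6)→(20, 4): d=(18,-2) top-left  bias=+0
    (10,1)@(21, 3): e=[0,80,-16] → .  [on edge]
    (5,2)@(11, 5): e=[32,32,0] → X  [on edge]
    (6,2)@(13, 5): e=[24,36,4] → X
    (7,2)@(15, 5): e=[16,40,8] → X
    (8,2)@(17, 5): e=[8,44,12] → X
    (9,2)@(19, 5): e=[0,48,16] → .  [on edge]
    (4,3)@(9, 7): e=[32,0,32] → X  [on edge]
    (8,3)@(17, 7): e=[0,16,48] → .  [on edge]
    (4,4)@(9, 9): e=[24,-28,68] → .
    (5,4)@(11, 9): e=[16,-24,72] → .
    (6,4)@(13, 9): e=[8,-20,76] → .
    (7,4)@(15, 9): e=[0,-16,80] → .  [on edge]
  covered (8 px):
    . . . . . . . . . . .
    . . . . . . . . . . .
    . . . . . X X X X . .
    . . . . X X X X . . .
    . . . . . . . . . . .
T1:
  2·area = 22
  edge (18, 8)→(8, 7): d=(-10,-1) top-left  bias=+0
  edge (8, 7)→(20, 6): d=(12,-1) top-left  bias=+0
  edge (20, 6)→(18, 8): d=(-2,2) right/bottom  bias=-1
    (10,2)@(21, 5): e=[33,-11,0] → .  [on edge]
    (4,3)@(9, 7): e=[1,1,20] → X
    (5,3)@(11, 7): e=[3,3,16] → X
    (6,3)@(13, 7): e=[5,5,12] → X
    (7,3)@(15, 7): e=[7,7,8] → X
    (8,3)@(17, 7): e=[9,9,4] → X
    (9,3)@(19, 7): e=[11,11,0] → .  [on edge]
    (4,4)@(9, 9): e=[-19,25,16] → .
    (5,4)@(11, 9): e=[-17,27,12] → .
    (6,4)@(13, 9): e=[-15,29,8] → .
    (7,4)@(15, 9): e=[-13,31,4] → .
    (8,4)@(17, 9): e=[-11,33,0] → .  [on edge]
  covered (5 px):
    . . . . . . . . . . .
    . . . . . . . . . . .
    . . . . . . . . . . .
    . . . . X X X X X . .
    . . . . . . . . . . .
T2:
  2·area = 52  (B↔C swapped to make it positive)
  edge (20, 4)→(8, 6): d=(-12,2) right/bottom  bias=-1
  edge (8, 6)→(6, 2): d=(-2,-4) top-left  bias=+0
  edge (6, 2)→(20, 4): d=(14,2) right/bottom  bias=-1
    (3,1)@(7, 3): e=[38,2,12] → X
    (4,1)@(9, 3): e=[34,10,8] → X
    (5,1)@(11, 3): e=[30,18,4] → X
    (6,1)@(13, 3): e=[26,26,0] → .  [on edge]
    (3,2)@(7, 5): e=[14,-2,40] → .
    (4,2)@(9, 5): e=[10,6,36] → X
    (6,2)@(13, 5): e=[2,22,28] → X
    (7,2)@(15, 5): e=[-2,30,24] → .
    (4,3)@(9, 7): e=[-14,2,64] → .
    (5,3)@(11, 7): e=[-18,10,60] → .
    (6,3)@(13, 7): e=[-22,18,56] → .
  covered (6 px):
    . . . . . . . . . . .
    . . . X X X . . . . .
    . . . . X X X . . . .
    . . . . . . . . . . .
    . . . . . . . . . . .
T3:
  2·area = 28  (B↔C swapped to make it positive)
  edge (14, 6)→(0, 0): d=(-14,-6) top-left  bias=+0
  edge (0, 0)→(14, 4): d=(14,4) right/bottom  bias=-1
  edge (14, 4)→(14, 6): d=(0,2) right/bottom  bias=-1
    (1,0)@(3, 1): e=[4,2,22] → X
    (2,0)@(5, 1): e=[16,-6,18] → .
    (1,1)@(3, 3): e=[-24,30,22] → .
    (3,1)@(7, 3): e=[0,14,14] → X  [on edge]
    (4,1)@(9, 3): e=[12,6,10] → X
    (5,1)@(11, 3): e=[24,-2,6] → .
    (3,2)@(7, 5): e=[-28,42,14] → .
    (4,2)@(9, 5): e=[-16,34,10] → .
    (6,2)@(13, 5): e=[8,18,2] → X
    (7,2)@(15, 5): e=[20,10,-2] → .
    (6,3)@(13, 7): e=[-20,46,2] → .
    (10,4)@(21, 9): e=[0,42,-14] → .  [on edge]
  covered (4 px):
    . X . . . . . . . . .
    . . . X X . . . . . .
    . . . . . . X . . . .
    . . . . . . . . . . .
    . . . . . . . . . . .

Z-buffer (winner per pixel, '.' = empty):
  . 3 . . . . . . . . .
  . . . 3 3 2 . . . . .
  . . . . 2 2 3 0 0 . .
  . . . . 1 1 1 1 1 . .
  . . . . . . . . . . .

Final: -1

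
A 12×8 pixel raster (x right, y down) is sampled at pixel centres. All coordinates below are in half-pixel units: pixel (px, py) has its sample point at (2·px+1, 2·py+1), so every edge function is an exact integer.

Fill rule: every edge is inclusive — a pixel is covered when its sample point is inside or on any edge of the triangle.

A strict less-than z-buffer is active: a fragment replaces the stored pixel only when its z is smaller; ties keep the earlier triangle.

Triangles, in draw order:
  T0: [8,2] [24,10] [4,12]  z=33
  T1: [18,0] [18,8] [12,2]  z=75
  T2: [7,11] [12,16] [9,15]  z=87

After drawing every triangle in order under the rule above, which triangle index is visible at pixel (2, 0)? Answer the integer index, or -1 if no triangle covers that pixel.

T0:
  2·area = 192
  edge (8, 2)→(24, 10): d=(16,8) inclusive
  edge (24, 10)→(4, 12): d=(-20,2) inclusive
  edge (4, 12)→(8, 2): d=(4,-10) inclusive
    (4,1)@(9, 3): e=[8,170,14] → █
    (5,1)@(11, 3): e=[-8,166,34] → ·
    (3,2)@(7, 5): e=[56,134,2] → █
    (5,2)@(11, 5): e=[24,126,42] → █
    (6,2)@(13, 5): e=[8,122,62] → █
    (7,2)@(15, 5): e=[-8,118,82] → ·
    (3,3)@(7, 7): e=[88,94,10] → █
    (7,3)@(15, 7): e=[24,78,90] → █
    (8,3)@(17, 7): e=[8,74,110] → █
    (9,3)@(19, 7): e=[-8,70,130] → ·
    (3,4)@(7, 9): e=[120,54,18] → █
    (9,4)@(19, 9): e=[24,30,138] → █
  covered (24 px):
    · · · · · · · · · · · ·
    · · · · █ · · · · · · ·
    · · · █ █ █ █ · · · · ·
    · · · █ █ █ █ █ █ · · ·
    · · · █ █ █ █ █ █ █ █ ·
    · · █ █ █ █ █ · · · · ·
    · · · · · · · · · · · ·
    · · · · · · · · · · · ·
T1:
  2·area = 48
  edge (18, 0)→(18, 8): d=(0,8) inclusive
  edge (18, 8)→(12, 2): d=(-6,-6) inclusive
  edge (12, 2)→(18, 0): d=(6,-2) inclusive
    (5,0)@(11, 1): e=[56,0,-8] → ·  [on edge]
    (7,0)@(15, 1): e=[24,24,0] → █  [on edge]
    (8,0)@(17, 1): e=[8,36,4] → █
    (9,0)@(19, 1): e=[-8,48,8] → ·
    (4,1)@(9, 3): e=[72,-24,0] → ·  [on edge]
    (6,1)@(13, 3): e=[40,0,8] → █  [on edge]
    (9,1)@(19, 3): e=[-8,36,20] → ·
    (1,2)@(3, 5): e=[120,-72,0] → ·  [on edge]
    (6,2)@(13, 5): e=[40,-12,20] → ·
    (7,2)@(15, 5): e=[24,0,24] → █  [on edge]
    (9,2)@(19, 5): e=[-8,24,32] → ·
    (7,3)@(15, 7): e=[24,-12,36] → ·
    (8,3)@(17, 7): e=[8,0,40] → █  [on edge]
    (9,4)@(19, 9): e=[-8,0,56] → ·  [on edge]
    (10,5)@(21, 11): e=[-24,0,72] → ·  [on edge]
    (11,6)@(23, 13): e=[-40,0,88] → ·  [on edge]
  covered (8 px):
    · · · · · · · █ █ · · ·
    · · · · · · █ █ █ · · ·
    · · · · · · · █ █ · · ·
    · · · · · · · · █ · · ·
    · · · · · · · · · · · ·
    · · · · · · · · · · · ·
    · · · · · · · · · · · ·
    · · · · · · · · · · · ·
T2:
  2·area = 10
  edge (7, 11)→(12, 16): d=(5,5) inclusive
  edge (12, 16)→(9, 15): d=(-3,-1) inclusive
  edge (9, 15)→(7, 11): d=(-2,-4) inclusive
    (1,1)@(3, 3): e=[-20,30,0] → ·  [on edge]
    (0,2)@(1, 5): e=[0,22,-12] → ·  [on edge]
    (1,3)@(3, 7): e=[0,18,-8] → ·  [on edge]
    (2,3)@(5, 7): e=[-10,20,0] → ·  [on edge]
    (2,4)@(5, 9): e=[0,14,-4] → ·  [on edge]
    (3,5)@(7, 11): e=[0,10,0] → █  [on edge]
    (4,5)@(9, 11): e=[-10,12,8] → ·
    (1,6)@(3, 13): e=[30,0,-20] → ·  [on edge]
    (3,6)@(7, 13): e=[10,4,-4] → ·
    (4,6)@(9, 13): e=[0,6,4] → █  [on edge]
    (5,6)@(11, 13): e=[-10,8,12] → ·
    (4,7)@(9, 15): e=[10,0,0] → █  [on edge]
    (5,7)@(11, 15): e=[0,2,8] → █  [on edge]
  covered (4 px):
    · · · · · · · · · · · ·
    · · · · · · · · · · · ·
    · · · · · · · · · · · ·
    · · · · · · · · · · · ·
    · · · · · · · · · · · ·
    · · · █ · · · · · · · ·
    · · · · █ · · · · · · ·
    · · · · █ █ · · · · · ·

Z-buffer (winner per pixel, '.' = empty):
  . . . . . . . 1 1 . . .
  . . . . 0 . 1 1 1 . . .
  . . . 0 0 0 0 1 1 . . .
  . . . 0 0 0 0 0 0 . . .
  . . . 0 0 0 0 0 0 0 0 .
  . . 0 0 0 0 0 . . . . .
  . . . . 2 . . . . . . .
  . . . . 2 2 . . . . . .

Answer: -1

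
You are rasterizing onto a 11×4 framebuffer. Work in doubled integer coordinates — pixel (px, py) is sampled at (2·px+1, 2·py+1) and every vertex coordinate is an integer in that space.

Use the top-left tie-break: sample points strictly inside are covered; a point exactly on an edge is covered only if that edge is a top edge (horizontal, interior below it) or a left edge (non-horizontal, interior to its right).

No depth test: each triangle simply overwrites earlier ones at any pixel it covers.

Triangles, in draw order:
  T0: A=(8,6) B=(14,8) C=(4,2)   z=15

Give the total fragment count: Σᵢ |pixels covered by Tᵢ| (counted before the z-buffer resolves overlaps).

T0:
  2·area = 16  (B↔C swapped to make it positive)
  edge (8, 6)→(4, 2): d=(-4,-4) top-left  bias=+0
  edge (4, 2)→(14, 8): d=(10,6) right/bottom  bias=-1
  edge (14, 8)→(8, 6): d=(-6,-2) top-left  bias=+0
    (1,0)@(3, 1): e=[0,-4,20] → ·  [on edge]
    (2,1)@(5, 3): e=[0,4,12] → █  [on edge]
    (3,1)@(7, 3): e=[8,-8,16] → ·
    (2,2)@(5, 5): e=[-8,24,0] → ·  [on edge]
    (3,2)@(7, 5): e=[0,12,4] → █  [on edge]
    (4,2)@(9, 5): e=[8,0,8] → ·  [on edge]
    (3,3)@(7, 7): e=[-8,32,-8] → ·
    (4,3)@(9, 7): e=[0,20,-4] → ·  [on edge]
    (5,3)@(11, 7): e=[8,8,0] → █  [on edge]
    (6,3)@(13, 7): e=[16,-4,4] → ·
  covered (3 px):
    · · · · · · · · · · ·
    · · █ · · · · · · · ·
    · · · █ · · · · · · ·
    · · · · · █ · · · · ·

Answer: 3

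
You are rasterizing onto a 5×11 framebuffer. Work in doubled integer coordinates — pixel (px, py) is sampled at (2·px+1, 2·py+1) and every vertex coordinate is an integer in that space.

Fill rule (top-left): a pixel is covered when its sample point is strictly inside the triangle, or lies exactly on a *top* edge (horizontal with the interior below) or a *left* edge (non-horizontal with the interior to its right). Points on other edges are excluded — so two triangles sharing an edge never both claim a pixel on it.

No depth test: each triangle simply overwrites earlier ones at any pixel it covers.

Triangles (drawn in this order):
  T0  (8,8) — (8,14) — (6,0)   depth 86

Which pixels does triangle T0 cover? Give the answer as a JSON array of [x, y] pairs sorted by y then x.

T0:
  2·area = 12
  edge (8, 8)→(8, 14): d=(0,6) right/bottom  bias=-1
  edge (8, 14)→(6, 0): d=(-2,-14) top-left  bias=+0
  edge (6, 0)→(8, 8): d=(2,8) right/bottom  bias=-1
    (3,2)@(7, 5): e=[6,4,2] → █
    (4,2)@(9, 5): e=[-6,32,-14] → ·
    (3,3)@(7, 7): e=[6,0,6] → █  [on edge]
    (4,3)@(9, 7): e=[-6,28,-10] → ·
    (3,4)@(7, 9): e=[6,-4,10] → ·
    (4,10)@(9, 21): e=[-6,0,18] → ·  [on edge]
  covered (2 px):
    · · · · ·
    · · · · ·
    · · · █ ·
    · · · █ ·
    · · · · ·
    · · · · ·
    · · · · ·
    · · · · ·
    · · · · ·
    · · · · ·
    · · · · ·

Result: [[3,2],[3,3]]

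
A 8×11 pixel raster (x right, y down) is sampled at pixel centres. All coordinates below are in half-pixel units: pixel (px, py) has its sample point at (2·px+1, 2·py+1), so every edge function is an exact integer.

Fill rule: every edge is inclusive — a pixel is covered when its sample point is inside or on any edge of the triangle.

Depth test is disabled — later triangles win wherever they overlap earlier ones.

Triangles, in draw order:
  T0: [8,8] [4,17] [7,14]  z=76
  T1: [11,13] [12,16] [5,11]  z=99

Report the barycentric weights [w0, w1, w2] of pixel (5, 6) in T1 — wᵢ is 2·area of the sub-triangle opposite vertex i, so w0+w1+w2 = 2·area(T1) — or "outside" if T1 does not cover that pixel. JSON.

T0:
  2·area = 15  (B↔C swapped to make it positive)
  edge (8, 8)→(7, 14): d=(-1,6) inclusive
  edge (7, 14)→(4, 17): d=(-3,3) inclusive
  edge (4, 17)→(8, 8): d=(4,-9) inclusive
    (3,5)@(7, 11): e=[3,9,3] → X
    (4,5)@(9, 11): e=[-9,3,21] → .
    (3,6)@(7, 13): e=[1,3,11] → X
    (4,6)@(9, 13): e=[-11,-3,29] → .
    (2,7)@(5, 15): e=[11,3,1] → X
    (3,7)@(7, 15): e=[-1,-3,19] → .
    (2,8)@(5, 17): e=[9,-3,9] → .
  covered (3 px):
    . . . . . . . .
    . . . . . . . .
    . . . . . . . .
    . . . . . . . .
    . . . . . . . .
    . . . X . . . .
    . . . X . . . .
    . . X . . . . .
    . . . . . . . .
    . . . . . . . .
    . . . . . . . .
T1:
  2·area = 16
  edge (11, 13)→(12, 16): d=(1,3) inclusive
  edge (12, 16)→(5, 11): d=(-7,-5) inclusive
  edge (5, 11)→(11, 13): d=(6,2) inclusive
    (3,0)@(7, 1): e=[0,80,-64] → .  [on edge]
    (4,3)@(9, 7): e=[0,48,-32] → .  [on edge]
    (2,5)@(5, 11): e=[16,0,0] → X  [on edge]
    (3,5)@(7, 11): e=[10,10,-4] → .
    (2,6)@(5, 13): e=[18,-14,12] → .
    (4,6)@(9, 13): e=[6,6,4] → X
    (5,6)@(11, 13): e=[0,16,0] → X  [on edge]
    (6,6)@(13, 13): e=[-6,26,-4] → .
    (4,7)@(9, 15): e=[8,-8,16] → .
    (5,7)@(11, 15): e=[2,2,12] → X
    (6,7)@(13, 15): e=[-4,12,8] → .
    (5,8)@(11, 17): e=[4,-12,24] → .
    (6,9)@(13, 19): e=[0,-16,32] → .  [on edge]
  covered (4 px):
    . . . . . . . .
    . . . . . . . .
    . . . . . . . .
    . . . . . . . .
    . . . . . . . .
    . . X . . . . .
    . . . . X X . .
    . . . . . X . .
    . . . . . . . .
    . . . . . . . .
    . . . . . . . .

Answer: [16,0,0]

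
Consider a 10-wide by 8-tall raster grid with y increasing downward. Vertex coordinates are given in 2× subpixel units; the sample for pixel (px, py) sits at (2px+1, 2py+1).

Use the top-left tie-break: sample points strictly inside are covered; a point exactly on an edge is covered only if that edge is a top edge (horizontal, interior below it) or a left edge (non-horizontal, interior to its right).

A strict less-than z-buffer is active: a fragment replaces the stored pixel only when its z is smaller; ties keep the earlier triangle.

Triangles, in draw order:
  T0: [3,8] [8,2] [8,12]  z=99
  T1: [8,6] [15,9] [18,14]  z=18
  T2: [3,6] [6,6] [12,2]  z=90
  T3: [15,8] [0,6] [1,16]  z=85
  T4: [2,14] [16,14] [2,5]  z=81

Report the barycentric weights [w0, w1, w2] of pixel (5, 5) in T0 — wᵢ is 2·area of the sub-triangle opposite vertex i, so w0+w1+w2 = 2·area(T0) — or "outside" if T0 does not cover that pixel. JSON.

T0:
  2·area = 50
  edge (3, 8)→(8, 2): d=(5,-6) top-left  bias=+0
  edge (8, 2)→(8, 12): d=(0,10) right/bottom  bias=-1
  edge (8, 12)→(3, 8): d=(-5,-4) top-left  bias=+0
    (3,2)@(7, 5): e=[9,10,31] → #
    (4,2)@(9, 5): e=[21,-10,39] → ·
    (2,3)@(5, 7): e=[7,30,13] → #
    (4,3)@(9, 7): e=[31,-10,29] → ·
    (2,4)@(5, 9): e=[17,30,3] → #
    (4,4)@(9, 9): e=[41,-10,19] → ·
    (2,5)@(5, 11): e=[27,30,-7] → ·
    (3,5)@(7, 11): e=[39,10,1] → #
    (4,5)@(9, 11): e=[51,-10,9] → ·
    (3,6)@(7, 13): e=[49,10,-9] → ·
  covered (6 px):
    · · · · · · · · · ·
    · · · · · · · · · ·
    · · · # · · · · · ·
    · · # # · · · · · ·
    · · # # · · · · · ·
    · · · # · · · · · ·
    · · · · · · · · · ·
    · · · · · · · · · ·
T1:
  2·area = 26
  edge (8, 6)→(15, 9): d=(7,3) right/bottom  bias=-1
  edge (15, 9)→(18, 14): d=(3,5) right/bottom  bias=-1
  edge (18, 14)→(8, 6): d=(-10,-8) top-left  bias=+0
    (0,1)@(1, 3): e=[0,52,-26] → ·  [on edge]
    (6,4)@(13, 9): e=[6,10,10] → #
    (7,4)@(15, 9): e=[0,0,26] → ·  [on edge]
    (6,5)@(13, 11): e=[20,16,-10] → ·
    (7,5)@(15, 11): e=[14,6,6] → #
    (8,5)@(17, 11): e=[8,-4,22] → ·
    (7,6)@(15, 13): e=[28,12,-14] → ·
    (8,6)@(17, 13): e=[22,2,2] → #
    (9,6)@(19, 13): e=[16,-8,18] → ·
    (8,7)@(17, 15): e=[36,8,-18] → ·
  covered (3 px):
    · · · · · · · · · ·
    · · · · · · · · · ·
    · · · · · · · · · ·
    · · · · · · · · · ·
    · · · · · · # · · ·
    · · · · · · · # · ·
    · · · · · · · · # ·
    · · · · · · · · · ·
T2:
  2·area = 12  (B↔C swapped to make it positive)
  edge (3, 6)→(12, 2): d=(9,-4) top-left  bias=+0
  edge (12, 2)→(6, 6): d=(-6,4) right/bottom  bias=-1
  edge (6, 6)→(3, 6): d=(-3,0) right/bottom  bias=-1
    (3,2)@(7, 5): e=[7,2,3] → #
    (4,2)@(9, 5): e=[15,-6,3] → ·
    (3,3)@(7, 7): e=[25,-10,-3] → ·
  covered (1 px):
    · · · · · · · · · ·
    · · · · · · · · · ·
    · · · # · · · · · ·
    · · · · · · · · · ·
    · · · · · · · · · ·
    · · · · · · · · · ·
    · · · · · · · · · ·
    · · · · · · · · · ·
T3:
  2·area = 148  (B↔C swapped to make it positive)
  edge (15, 8)→(1, 16): d=(-14,8) right/bottom  bias=-1
  edge (1, 16)→(0, 6): d=(-1,-10) top-left  bias=+0
  edge (0, 6)→(15, 8): d=(15,2) right/bottom  bias=-1
    (0,3)@(1, 7): e=[126,9,13] → #
    (1,3)@(3, 7): e=[110,29,9] → #
    (2,3)@(5, 7): e=[94,49,5] → #
    (3,3)@(7, 7): e=[78,69,1] → #
    (4,3)@(9, 7): e=[62,89,-3] → ·
    (0,4)@(1, 9): e=[98,7,43] → #
    (4,4)@(9, 9): e=[34,87,27] → #
    (5,4)@(11, 9): e=[18,107,23] → #
    (6,4)@(13, 9): e=[2,127,19] → #
    (7,4)@(15, 9): e=[-14,147,15] → ·
    (0,5)@(1, 11): e=[70,5,73] → #
    (5,5)@(11, 11): e=[-10,105,53] → ·
  covered (20 px):
    · · · · · · · · · ·
    · · · · · · · · · ·
    · · · · · · · · · ·
    # # # # · · · · · ·
    # # # # # # # · · ·
    # # # # # · · · · ·
    # # # · · · · · · ·
    # · · · · · · · · ·
T4:
  2·area = 126  (B↔C swapped to make it positive)
  edge (2, 14)→(2, 5): d=(0,-9) top-left  bias=+0
  edge (2, 5)→(16, 14): d=(14,9) right/bottom  bias=-1
  edge (16, 14)→(2, 14): d=(-14,0) right/bottom  bias=-1
    (1,3)@(3, 7): e=[9,19,98] → #
    (2,3)@(5, 7): e=[27,1,98] → #
    (3,3)@(7, 7): e=[45,-17,98] → ·
    (1,4)@(3, 9): e=[9,47,70] → #
    (3,4)@(7, 9): e=[45,11,70] → #
    (4,4)@(9, 9): e=[63,-7,70] → ·
    (1,5)@(3, 11): e=[9,75,42] → #
    (4,5)@(9, 11): e=[63,21,42] → #
    (5,5)@(11, 11): e=[81,3,42] → #
    (6,5)@(13, 11): e=[99,-15,42] → ·
    (1,6)@(3, 13): e=[9,103,14] → #
    (6,6)@(13, 13): e=[99,13,14] → #
  covered (16 px):
    · · · · · · · · · ·
    · · · · · · · · · ·
    · · · · · · · · · ·
    · # # · · · · · · ·
    · # # # · · · · · ·
    · # # # # # · · · ·
    · # # # # # # · · ·
    · · · · · · · · · ·

Result: "outside"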